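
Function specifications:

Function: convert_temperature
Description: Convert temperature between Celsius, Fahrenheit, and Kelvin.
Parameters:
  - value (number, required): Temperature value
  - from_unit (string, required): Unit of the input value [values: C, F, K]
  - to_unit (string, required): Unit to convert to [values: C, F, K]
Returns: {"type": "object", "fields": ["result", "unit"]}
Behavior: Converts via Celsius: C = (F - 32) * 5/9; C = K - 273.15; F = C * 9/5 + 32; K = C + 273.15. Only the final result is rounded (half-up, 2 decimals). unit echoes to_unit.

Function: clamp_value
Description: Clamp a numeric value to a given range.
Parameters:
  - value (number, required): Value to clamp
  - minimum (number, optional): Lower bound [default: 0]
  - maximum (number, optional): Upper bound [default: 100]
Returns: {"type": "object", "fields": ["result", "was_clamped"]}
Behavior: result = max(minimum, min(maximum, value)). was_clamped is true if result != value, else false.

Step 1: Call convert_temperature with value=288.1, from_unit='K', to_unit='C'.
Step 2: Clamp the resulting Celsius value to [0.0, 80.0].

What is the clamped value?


Step 1: convert_temperature(value=288.1, from_unit=K, to_unit=C)
  To C: 288.1 - 273.15 = 14.95
  Target is C: 14.95
  Round to 2 decimals: 14.95
  -> result = 14.95 C
Step 2: clamp_value(value=14.95, minimum=0.0, maximum=80.0)
  result = max(0.0, min(80.0, 14.95)) = max(0.0, 14.95) = 14.95
  was_clamped = (14.95 != 14.95) = false
  -> result = 14.95
14.95


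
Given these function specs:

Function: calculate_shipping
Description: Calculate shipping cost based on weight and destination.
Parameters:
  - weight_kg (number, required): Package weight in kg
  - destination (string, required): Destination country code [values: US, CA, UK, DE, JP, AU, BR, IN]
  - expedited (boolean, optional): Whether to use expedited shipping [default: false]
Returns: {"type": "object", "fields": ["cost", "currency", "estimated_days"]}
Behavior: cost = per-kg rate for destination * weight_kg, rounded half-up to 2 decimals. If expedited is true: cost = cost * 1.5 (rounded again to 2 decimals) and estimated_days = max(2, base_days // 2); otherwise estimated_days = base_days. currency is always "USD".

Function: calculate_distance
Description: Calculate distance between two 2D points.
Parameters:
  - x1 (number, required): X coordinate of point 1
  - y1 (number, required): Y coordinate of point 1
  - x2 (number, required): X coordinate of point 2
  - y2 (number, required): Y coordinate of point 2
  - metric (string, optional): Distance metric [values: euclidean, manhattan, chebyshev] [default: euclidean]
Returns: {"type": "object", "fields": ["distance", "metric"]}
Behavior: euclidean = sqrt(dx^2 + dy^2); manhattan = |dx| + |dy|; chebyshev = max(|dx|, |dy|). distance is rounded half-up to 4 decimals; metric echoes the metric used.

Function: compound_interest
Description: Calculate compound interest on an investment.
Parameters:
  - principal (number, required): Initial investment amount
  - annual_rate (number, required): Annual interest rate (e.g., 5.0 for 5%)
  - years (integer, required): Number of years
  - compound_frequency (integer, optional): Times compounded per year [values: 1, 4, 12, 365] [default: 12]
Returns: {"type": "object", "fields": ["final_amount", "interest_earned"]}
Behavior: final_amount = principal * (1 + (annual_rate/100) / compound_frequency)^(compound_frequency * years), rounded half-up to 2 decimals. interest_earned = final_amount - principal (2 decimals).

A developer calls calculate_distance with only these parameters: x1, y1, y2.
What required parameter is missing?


Required parameters: x1, y1, x2, y2
Provided: x1, y1, y2
Missing: x2
x2


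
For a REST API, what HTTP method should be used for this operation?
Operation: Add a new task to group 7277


GET = read, POST = create, PUT = update/replace, DELETE = remove
This operation is a create.
POST


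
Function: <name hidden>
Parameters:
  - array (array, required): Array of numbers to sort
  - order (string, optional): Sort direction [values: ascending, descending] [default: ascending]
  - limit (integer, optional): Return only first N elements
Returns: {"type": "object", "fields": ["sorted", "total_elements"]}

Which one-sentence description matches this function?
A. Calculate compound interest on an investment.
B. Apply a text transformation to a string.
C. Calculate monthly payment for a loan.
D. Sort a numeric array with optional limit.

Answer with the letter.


Parameters array, order, limit and return ["sorted", "total_elements"] fit: Sort a numeric array with optional limit.
D


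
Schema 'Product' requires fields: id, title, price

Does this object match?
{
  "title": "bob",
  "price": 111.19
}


Checking required fields...
Missing: id
Invalid - missing required field 'id'


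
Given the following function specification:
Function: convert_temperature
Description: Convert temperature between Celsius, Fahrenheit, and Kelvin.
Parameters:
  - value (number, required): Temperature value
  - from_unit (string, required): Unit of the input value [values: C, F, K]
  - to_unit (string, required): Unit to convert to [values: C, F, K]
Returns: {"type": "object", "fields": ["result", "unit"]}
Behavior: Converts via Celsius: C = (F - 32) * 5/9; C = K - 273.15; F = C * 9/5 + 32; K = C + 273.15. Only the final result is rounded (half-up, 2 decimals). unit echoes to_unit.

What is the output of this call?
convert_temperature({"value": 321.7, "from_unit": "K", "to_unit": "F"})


To C: 321.7 - 273.15 = 48.55
To F: 48.55 * 9/5 + 32 = 119.39
Round to 2 decimals: 119.39
Output:
{"result": 119.39, "unit": "F"}


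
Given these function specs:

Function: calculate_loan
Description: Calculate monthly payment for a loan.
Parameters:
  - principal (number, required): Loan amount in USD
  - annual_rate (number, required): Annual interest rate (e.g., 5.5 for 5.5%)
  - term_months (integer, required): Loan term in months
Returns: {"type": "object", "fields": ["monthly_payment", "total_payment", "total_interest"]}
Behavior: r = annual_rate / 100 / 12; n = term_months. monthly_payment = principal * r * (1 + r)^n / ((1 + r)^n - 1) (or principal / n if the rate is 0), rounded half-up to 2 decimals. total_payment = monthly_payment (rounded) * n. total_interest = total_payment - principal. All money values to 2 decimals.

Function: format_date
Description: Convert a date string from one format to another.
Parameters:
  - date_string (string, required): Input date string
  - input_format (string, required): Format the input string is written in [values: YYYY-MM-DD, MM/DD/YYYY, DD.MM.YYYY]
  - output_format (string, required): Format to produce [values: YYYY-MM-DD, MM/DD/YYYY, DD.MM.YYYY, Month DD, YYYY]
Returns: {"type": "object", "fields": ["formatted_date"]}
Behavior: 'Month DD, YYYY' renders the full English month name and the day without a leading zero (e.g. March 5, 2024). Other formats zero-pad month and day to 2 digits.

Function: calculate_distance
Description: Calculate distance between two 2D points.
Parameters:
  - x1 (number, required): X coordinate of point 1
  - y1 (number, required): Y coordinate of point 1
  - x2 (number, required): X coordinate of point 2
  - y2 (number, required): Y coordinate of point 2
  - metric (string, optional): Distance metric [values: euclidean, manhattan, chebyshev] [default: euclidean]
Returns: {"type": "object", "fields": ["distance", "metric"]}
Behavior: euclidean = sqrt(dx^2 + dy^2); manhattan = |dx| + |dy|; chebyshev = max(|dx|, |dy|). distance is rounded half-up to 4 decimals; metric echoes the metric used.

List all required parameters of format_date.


Parameters of format_date and their required/optional flag:
  date_string: required
  input_format: required
  output_format: required
date_string, input_format, output_format


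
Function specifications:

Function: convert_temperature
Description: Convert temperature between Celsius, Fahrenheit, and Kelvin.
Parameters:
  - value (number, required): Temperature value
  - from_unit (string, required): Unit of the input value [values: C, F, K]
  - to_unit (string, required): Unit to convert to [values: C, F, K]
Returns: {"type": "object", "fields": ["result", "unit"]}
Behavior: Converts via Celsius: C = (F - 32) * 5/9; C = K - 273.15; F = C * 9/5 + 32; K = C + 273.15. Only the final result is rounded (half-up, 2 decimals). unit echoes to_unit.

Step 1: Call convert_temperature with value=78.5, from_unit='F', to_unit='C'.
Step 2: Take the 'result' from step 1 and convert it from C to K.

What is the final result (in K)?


Step 1: convert_temperature(value=78.5, from_unit=F, to_unit=C)
  To C: (78.5 - 32) * 5/9 = 25.833333
  Target is C: 25.833333
  Round to 2 decimals: 25.83
  -> result = 25.83 C
Step 2: convert_temperature(value=25.83, from_unit=C, to_unit=K)
  Input already in C: 25.83
  To K: 25.83 + 273.15 = 298.98
  Round to 2 decimals: 298.98
  -> result = 298.98 K
298.98 K


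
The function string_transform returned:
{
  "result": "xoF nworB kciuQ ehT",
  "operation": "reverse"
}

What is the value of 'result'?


xoF nworB kciuQ ehT


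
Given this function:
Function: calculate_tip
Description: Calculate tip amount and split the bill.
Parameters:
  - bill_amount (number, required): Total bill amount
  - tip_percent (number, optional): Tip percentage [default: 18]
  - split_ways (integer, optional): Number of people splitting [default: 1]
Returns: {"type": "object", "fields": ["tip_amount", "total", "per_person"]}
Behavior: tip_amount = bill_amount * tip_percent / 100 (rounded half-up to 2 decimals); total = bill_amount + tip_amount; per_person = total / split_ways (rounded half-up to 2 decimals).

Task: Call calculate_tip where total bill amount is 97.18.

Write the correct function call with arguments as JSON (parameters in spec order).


Mapping each described value to its parameter name:
  'Total bill amount' -> bill_amount = 97.18
calculate_tip({"bill_amount": 97.18})


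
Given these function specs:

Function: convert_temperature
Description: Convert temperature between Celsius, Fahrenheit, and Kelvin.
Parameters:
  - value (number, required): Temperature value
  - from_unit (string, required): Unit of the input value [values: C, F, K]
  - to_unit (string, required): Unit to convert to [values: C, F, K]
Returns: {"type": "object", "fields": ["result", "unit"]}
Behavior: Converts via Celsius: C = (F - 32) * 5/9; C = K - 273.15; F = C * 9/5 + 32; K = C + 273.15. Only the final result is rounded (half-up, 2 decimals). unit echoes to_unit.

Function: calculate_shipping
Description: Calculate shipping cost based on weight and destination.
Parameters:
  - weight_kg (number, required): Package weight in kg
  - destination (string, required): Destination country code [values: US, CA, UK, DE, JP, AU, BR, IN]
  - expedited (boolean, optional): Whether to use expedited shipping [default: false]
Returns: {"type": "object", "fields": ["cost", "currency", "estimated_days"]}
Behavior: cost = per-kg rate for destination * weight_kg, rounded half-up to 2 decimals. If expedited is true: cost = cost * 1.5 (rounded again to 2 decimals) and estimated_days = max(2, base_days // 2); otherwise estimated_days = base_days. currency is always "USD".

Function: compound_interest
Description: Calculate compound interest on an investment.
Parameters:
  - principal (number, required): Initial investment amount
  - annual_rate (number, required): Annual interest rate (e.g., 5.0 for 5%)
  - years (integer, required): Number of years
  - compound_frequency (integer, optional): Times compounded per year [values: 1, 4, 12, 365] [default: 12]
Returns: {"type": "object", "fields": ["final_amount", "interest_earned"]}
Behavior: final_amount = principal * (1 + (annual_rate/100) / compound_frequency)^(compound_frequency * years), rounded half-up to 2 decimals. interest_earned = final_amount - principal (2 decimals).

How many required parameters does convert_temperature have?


Parameters of convert_temperature: value (required), from_unit (required), to_unit (required)
Required count:
3


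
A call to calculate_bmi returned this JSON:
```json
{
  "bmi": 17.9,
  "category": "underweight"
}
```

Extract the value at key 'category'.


underweight


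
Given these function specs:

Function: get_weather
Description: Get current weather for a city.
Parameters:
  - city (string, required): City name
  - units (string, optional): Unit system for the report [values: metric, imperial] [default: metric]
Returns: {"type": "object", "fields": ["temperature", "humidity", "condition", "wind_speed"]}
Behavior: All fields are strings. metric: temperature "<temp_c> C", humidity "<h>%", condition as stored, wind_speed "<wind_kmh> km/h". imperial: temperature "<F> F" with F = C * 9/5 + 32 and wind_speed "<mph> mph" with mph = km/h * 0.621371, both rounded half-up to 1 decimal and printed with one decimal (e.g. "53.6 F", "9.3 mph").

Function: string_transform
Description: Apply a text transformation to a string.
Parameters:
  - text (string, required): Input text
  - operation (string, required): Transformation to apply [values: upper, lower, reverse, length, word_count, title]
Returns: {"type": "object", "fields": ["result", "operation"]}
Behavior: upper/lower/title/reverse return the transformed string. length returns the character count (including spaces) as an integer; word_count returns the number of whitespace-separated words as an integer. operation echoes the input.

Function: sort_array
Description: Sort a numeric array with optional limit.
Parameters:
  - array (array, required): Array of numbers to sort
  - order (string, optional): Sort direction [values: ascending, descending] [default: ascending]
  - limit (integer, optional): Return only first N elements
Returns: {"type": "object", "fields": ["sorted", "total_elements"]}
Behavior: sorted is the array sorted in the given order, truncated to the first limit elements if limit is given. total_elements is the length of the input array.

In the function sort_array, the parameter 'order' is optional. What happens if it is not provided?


The sort_array spec declares:
  - order (string, optional): Sort direction [values: ascending, descending] [default: ascending]
It defaults to ascending


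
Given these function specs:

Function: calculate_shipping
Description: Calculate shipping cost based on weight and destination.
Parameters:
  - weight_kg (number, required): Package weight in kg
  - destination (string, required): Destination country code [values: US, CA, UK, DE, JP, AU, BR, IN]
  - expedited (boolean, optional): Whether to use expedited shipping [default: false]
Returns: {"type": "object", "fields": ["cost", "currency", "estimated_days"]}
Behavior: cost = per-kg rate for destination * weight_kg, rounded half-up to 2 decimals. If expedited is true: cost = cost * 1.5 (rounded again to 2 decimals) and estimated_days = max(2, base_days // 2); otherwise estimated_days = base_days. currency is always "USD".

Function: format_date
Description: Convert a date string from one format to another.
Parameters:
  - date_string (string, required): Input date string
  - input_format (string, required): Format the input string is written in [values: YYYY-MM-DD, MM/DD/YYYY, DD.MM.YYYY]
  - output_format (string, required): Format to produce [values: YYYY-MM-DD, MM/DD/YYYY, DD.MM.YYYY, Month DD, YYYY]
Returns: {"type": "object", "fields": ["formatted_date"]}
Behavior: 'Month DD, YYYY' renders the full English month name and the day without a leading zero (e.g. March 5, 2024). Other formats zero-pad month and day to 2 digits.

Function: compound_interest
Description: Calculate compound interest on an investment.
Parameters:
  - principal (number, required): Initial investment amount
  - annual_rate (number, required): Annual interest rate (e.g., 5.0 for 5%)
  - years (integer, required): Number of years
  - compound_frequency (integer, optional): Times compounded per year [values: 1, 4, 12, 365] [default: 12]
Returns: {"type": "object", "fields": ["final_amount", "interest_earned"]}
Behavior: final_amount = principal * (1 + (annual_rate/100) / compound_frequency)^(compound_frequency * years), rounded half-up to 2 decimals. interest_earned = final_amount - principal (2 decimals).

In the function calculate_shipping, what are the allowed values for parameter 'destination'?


The calculate_shipping spec declares:
  - destination (string, required): Destination country code [values: US, CA, UK, DE, JP, AU, BR, IN]
Allowed values:
US, CA, UK, DE, JP, AU, BR, IN


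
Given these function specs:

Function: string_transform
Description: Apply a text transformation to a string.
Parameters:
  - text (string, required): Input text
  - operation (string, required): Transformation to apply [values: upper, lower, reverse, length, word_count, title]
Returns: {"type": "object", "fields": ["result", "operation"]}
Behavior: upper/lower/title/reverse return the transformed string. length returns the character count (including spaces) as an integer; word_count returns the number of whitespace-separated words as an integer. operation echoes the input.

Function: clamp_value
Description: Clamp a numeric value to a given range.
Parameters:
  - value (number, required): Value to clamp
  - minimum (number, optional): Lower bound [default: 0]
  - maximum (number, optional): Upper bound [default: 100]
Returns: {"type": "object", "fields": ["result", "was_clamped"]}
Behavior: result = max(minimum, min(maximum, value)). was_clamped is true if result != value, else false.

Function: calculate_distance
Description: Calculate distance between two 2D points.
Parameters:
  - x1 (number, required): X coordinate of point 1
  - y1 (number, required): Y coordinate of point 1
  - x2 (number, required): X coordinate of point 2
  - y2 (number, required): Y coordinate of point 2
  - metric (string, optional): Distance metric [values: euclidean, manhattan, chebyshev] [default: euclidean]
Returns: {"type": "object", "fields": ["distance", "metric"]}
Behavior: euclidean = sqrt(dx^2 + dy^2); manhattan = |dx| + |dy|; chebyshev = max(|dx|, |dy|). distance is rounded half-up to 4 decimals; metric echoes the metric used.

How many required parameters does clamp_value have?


Parameters of clamp_value: value (required), minimum (optional), maximum (optional)
Required count:
1


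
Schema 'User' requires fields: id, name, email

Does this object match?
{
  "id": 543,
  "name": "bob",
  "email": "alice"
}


Checking required fields... All present.
Valid - all required fields present


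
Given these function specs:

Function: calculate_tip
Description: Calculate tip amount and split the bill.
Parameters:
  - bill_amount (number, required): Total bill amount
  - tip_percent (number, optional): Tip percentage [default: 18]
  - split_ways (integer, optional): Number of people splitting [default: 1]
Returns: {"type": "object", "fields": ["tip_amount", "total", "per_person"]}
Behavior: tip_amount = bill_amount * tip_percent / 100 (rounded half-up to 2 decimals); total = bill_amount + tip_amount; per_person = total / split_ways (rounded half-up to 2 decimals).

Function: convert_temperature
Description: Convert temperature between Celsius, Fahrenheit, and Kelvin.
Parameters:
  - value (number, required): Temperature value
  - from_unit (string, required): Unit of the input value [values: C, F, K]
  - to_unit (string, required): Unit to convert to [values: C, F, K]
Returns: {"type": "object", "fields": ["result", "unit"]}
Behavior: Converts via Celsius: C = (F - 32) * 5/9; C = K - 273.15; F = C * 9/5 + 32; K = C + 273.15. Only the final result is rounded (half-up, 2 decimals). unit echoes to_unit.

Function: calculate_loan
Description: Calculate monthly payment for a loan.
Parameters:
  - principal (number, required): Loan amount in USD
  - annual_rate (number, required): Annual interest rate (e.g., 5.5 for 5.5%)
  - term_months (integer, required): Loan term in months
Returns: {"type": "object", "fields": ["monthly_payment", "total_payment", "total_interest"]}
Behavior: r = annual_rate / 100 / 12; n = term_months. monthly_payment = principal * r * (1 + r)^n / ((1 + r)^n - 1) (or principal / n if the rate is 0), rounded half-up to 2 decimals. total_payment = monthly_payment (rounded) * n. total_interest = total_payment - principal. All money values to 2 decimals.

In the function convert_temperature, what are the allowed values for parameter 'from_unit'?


The convert_temperature spec declares:
  - from_unit (string, required): Unit of the input value [values: C, F, K]
Allowed values:
C, F, K


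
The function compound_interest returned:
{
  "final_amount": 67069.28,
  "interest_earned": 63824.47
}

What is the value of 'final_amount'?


67069.28


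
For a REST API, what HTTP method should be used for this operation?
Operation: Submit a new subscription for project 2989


GET = read, POST = create, PUT = update/replace, DELETE = remove
This operation is a create.
POST


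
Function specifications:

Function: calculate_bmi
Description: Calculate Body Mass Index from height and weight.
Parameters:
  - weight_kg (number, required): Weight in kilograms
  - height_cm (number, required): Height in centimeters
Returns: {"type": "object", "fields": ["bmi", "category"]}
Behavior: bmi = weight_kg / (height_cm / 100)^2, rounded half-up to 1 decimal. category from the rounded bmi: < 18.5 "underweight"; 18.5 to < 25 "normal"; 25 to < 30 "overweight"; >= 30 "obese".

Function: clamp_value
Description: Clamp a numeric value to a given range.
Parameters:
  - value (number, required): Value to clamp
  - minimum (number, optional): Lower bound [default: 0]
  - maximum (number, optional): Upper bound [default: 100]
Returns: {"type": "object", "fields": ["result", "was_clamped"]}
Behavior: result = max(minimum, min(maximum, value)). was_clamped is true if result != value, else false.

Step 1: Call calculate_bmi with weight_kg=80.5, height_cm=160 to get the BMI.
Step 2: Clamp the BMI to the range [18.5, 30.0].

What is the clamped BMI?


Step 1: calculate_bmi(weight_kg=80.5, height_cm=160)
  height_m = 160 / 100 = 1.6
  bmi = 80.5 / 1.6^2 = 80.5 / 2.56 = 31.445313 -> 31.4
  31.4 >= 30 -> obese
  -> bmi = 31.4
Step 2: clamp_value(value=31.4, minimum=18.5, maximum=30.0)
  result = max(18.5, min(30.0, 31.4)) = max(18.5, 30.0) = 30.0
  was_clamped = (30.0 != 31.4) = true
  -> result = 30.0
30.0


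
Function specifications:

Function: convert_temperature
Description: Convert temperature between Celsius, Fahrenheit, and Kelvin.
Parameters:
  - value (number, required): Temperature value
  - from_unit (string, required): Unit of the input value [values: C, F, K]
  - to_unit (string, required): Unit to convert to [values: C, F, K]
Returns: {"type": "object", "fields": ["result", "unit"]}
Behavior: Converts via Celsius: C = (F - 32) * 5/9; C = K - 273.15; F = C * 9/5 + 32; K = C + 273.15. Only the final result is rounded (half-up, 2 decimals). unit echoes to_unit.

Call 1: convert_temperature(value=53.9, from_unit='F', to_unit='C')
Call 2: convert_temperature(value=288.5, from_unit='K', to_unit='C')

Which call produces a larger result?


Call 1:
  To C: (53.9 - 32) * 5/9 = 12.166667
  Target is C: 12.166667
  Round to 2 decimals: 12.17
  -> 12.17 C
Call 2:
  To C: 288.5 - 273.15 = 15.35
  Target is C: 15.35
  Round to 2 decimals: 15.35
  -> 15.35 C
Call 2 (15.35 C)


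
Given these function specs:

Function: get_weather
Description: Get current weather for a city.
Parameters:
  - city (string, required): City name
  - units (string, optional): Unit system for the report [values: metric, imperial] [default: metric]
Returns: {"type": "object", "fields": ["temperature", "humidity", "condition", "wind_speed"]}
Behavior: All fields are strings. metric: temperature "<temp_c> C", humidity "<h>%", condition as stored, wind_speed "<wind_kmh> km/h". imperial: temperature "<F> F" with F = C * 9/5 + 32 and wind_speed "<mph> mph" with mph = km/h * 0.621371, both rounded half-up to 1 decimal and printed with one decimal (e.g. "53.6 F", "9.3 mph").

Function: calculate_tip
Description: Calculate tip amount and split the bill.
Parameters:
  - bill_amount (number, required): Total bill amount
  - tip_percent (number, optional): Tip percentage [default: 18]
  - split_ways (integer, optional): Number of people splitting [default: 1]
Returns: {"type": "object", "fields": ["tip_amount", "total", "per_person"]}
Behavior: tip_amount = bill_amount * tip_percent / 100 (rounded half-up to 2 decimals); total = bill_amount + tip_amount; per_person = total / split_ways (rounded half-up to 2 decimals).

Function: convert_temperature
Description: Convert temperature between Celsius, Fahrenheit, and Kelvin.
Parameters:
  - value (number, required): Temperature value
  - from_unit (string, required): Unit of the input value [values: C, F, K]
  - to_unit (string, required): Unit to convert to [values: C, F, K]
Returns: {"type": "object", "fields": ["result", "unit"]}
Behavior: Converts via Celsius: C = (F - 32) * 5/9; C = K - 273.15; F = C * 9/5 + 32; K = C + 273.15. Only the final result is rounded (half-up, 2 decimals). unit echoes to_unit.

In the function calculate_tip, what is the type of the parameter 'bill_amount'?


The calculate_tip spec declares:
  - bill_amount (number, required): Total bill amount
Type:
number


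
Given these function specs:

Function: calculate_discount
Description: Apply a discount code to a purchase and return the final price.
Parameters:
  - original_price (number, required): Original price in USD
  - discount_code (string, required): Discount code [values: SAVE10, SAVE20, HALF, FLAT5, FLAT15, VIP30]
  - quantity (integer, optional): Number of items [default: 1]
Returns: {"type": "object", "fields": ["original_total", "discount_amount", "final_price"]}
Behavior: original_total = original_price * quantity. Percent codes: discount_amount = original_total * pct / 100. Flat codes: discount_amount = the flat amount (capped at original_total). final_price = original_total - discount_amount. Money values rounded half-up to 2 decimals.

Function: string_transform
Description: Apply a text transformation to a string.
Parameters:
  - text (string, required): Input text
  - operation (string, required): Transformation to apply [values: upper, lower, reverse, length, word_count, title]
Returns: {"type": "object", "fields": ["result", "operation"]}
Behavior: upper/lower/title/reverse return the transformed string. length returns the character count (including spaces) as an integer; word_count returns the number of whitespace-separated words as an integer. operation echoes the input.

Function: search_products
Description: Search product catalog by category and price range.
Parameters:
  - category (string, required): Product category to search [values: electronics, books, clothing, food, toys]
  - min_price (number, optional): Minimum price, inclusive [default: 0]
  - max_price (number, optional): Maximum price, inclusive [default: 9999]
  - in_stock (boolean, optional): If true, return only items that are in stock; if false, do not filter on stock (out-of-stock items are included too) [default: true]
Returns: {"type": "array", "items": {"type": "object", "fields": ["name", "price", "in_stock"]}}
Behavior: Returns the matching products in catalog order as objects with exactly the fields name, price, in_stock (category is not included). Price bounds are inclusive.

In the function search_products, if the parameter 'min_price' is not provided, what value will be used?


The search_products spec declares:
  - min_price (number, optional): Minimum price, inclusive [default: 0]
Default:
0


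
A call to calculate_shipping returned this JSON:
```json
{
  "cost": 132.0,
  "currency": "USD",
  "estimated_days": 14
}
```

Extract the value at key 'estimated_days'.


14


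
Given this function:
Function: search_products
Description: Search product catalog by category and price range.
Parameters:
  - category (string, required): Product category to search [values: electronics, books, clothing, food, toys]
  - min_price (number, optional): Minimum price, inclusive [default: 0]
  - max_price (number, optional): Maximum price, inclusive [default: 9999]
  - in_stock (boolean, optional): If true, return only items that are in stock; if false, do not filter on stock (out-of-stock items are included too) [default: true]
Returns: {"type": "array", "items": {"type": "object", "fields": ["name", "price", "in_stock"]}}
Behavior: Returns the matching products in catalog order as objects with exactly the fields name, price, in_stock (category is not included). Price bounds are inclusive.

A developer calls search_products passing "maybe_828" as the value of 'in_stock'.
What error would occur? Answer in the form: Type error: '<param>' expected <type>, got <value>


Spec: 'in_stock' is declared as boolean; "maybe_828" is a string.
Type error: 'in_stock' expected boolean, got "maybe_828"


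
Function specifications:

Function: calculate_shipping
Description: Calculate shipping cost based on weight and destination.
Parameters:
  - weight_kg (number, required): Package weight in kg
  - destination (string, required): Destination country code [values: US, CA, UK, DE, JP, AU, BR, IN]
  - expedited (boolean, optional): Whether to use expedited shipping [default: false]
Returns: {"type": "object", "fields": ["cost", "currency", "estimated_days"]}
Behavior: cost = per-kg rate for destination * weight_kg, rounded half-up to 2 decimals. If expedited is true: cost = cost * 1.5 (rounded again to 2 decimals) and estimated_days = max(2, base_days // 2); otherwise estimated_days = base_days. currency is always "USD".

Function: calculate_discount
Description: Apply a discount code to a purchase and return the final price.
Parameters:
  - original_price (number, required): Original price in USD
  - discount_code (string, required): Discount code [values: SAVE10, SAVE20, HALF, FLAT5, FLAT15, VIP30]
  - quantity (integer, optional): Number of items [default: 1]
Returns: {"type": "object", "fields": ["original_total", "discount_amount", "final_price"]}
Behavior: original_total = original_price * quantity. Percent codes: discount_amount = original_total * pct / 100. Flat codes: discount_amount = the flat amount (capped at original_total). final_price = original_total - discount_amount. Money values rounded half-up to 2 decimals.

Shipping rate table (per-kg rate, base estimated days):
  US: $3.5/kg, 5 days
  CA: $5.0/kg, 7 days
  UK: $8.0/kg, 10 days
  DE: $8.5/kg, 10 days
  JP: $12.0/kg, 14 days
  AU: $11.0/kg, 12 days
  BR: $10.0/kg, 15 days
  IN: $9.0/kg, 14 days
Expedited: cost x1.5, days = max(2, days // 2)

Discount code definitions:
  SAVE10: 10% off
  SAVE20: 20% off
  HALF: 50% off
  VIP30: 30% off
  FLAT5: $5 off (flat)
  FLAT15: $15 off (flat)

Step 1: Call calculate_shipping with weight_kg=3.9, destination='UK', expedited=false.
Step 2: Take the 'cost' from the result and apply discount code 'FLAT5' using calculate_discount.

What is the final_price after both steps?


Step 1: calculate_shipping(weight_kg=3.9, destination=UK, expedited=false)
  Rate for UK: $8.0/kg, base 10 days
  cost = 8.0 * 3.9 = 31.2 -> 31.20
  expedited not set/false: estimated_days = 10
  -> cost = 31.20 USD
Step 2: calculate_discount(original_price=31.2, discount_code=FLAT5, quantity=1)
  original_total = 31.2 * 1 = 31.20
  FLAT5 = $5 flat: discount_amount = min(5.00, 31.20) = 5.00
  final_price = 31.20 - 5.00 = 26.20
  -> final_price = 26.20
$26.20


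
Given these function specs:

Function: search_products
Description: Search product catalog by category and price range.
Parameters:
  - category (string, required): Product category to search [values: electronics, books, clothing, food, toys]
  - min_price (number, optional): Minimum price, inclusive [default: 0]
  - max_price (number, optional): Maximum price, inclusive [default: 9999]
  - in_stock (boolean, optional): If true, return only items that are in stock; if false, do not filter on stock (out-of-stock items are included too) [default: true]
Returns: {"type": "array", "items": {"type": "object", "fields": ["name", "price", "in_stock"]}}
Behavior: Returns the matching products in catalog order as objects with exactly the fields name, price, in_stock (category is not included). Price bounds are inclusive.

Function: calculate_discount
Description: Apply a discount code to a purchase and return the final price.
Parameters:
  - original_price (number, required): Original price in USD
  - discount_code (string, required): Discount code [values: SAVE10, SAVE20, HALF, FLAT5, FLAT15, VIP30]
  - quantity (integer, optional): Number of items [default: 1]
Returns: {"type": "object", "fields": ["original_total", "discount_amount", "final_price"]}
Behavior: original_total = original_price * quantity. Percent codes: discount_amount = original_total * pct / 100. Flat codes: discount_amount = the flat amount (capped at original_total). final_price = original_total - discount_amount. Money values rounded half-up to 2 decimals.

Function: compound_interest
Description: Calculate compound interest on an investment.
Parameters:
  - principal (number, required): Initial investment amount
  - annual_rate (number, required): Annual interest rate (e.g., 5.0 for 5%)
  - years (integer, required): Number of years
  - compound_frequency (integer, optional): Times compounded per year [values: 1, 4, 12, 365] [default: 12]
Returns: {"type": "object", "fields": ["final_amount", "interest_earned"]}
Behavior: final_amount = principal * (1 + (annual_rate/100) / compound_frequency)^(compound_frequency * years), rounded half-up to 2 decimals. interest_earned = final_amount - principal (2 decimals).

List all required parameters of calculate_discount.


Parameters of calculate_discount and their required/optional flag:
  original_price: required
  discount_code: required
  quantity: optional
discount_code, original_price


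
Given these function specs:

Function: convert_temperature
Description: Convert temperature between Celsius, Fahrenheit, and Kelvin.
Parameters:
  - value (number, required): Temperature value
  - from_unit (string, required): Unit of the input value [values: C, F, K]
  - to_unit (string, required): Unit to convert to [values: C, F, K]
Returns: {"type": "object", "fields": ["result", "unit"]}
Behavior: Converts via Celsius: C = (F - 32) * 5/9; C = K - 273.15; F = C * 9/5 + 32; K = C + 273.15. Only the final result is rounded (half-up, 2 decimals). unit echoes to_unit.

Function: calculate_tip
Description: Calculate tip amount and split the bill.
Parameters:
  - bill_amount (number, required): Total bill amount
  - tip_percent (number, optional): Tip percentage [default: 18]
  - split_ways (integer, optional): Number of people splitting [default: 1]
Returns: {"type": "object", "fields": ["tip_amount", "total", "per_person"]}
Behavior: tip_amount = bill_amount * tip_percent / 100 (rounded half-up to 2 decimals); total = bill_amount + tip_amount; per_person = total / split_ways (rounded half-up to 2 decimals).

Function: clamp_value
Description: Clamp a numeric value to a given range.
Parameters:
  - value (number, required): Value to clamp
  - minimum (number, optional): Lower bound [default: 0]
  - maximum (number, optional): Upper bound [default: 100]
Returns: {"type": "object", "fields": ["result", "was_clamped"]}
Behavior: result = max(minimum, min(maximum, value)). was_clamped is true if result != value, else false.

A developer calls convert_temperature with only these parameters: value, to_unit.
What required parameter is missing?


Required parameters: value, from_unit, to_unit
Provided: value, to_unit
Missing: from_unit
from_unit


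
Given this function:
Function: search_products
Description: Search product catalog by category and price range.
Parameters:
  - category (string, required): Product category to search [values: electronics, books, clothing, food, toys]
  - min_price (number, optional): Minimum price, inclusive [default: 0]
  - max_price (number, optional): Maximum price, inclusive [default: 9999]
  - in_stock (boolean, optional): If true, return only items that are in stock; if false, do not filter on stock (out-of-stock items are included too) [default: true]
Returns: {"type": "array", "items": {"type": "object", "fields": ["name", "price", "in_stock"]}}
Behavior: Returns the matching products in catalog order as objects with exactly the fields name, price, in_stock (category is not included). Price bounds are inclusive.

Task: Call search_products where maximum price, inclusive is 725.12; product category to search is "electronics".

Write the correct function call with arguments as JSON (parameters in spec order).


Mapping each described value to its parameter name:
  'Maximum price, inclusive' -> max_price = 725.12
  'Product category to search' -> category = "electronics"
search_products({"category": "electronics", "max_price": 725.12})


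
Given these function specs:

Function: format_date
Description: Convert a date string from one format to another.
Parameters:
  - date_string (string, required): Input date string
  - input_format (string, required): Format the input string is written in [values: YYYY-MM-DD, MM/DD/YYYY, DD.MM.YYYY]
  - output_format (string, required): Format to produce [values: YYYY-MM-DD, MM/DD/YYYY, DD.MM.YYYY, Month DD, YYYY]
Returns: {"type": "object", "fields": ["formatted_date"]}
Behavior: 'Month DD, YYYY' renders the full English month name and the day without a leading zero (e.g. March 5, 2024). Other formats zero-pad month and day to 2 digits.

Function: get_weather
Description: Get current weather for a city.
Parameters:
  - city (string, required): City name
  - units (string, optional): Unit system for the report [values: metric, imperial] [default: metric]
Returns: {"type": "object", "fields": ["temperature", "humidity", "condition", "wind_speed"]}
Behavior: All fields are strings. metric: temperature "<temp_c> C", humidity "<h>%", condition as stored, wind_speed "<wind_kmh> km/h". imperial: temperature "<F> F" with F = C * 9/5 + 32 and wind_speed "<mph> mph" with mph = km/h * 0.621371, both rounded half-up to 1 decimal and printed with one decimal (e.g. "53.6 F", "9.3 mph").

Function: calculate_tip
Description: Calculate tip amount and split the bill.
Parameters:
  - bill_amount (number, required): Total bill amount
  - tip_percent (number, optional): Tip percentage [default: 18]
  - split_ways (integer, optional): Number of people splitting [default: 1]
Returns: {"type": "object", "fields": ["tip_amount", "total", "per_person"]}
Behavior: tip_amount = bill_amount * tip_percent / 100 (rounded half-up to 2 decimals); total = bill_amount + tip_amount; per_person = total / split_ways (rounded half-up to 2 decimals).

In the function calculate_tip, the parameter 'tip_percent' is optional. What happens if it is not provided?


The calculate_tip spec declares:
  - tip_percent (number, optional): Tip percentage [default: 18]
It defaults to 18


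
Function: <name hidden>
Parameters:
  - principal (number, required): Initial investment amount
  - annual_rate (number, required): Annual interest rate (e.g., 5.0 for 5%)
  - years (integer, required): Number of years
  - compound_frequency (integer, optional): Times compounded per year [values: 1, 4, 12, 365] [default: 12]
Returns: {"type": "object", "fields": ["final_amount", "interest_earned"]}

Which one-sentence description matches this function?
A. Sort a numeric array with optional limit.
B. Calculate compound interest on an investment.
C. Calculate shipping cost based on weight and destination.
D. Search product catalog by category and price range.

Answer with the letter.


Parameters principal, annual_rate, years, compound_frequency and return ["final_amount", "interest_earned"] fit: Calculate compound interest on an investment.
B


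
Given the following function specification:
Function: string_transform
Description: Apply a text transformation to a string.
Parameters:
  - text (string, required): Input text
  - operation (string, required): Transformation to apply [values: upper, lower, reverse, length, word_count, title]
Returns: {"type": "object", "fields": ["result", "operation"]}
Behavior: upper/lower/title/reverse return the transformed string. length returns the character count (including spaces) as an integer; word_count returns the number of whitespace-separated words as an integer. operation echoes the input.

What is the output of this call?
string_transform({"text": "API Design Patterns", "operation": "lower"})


lower('API Design Patterns') = 'api design patterns'
Output:
{"result": "api design patterns", "operation": "lower"}
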